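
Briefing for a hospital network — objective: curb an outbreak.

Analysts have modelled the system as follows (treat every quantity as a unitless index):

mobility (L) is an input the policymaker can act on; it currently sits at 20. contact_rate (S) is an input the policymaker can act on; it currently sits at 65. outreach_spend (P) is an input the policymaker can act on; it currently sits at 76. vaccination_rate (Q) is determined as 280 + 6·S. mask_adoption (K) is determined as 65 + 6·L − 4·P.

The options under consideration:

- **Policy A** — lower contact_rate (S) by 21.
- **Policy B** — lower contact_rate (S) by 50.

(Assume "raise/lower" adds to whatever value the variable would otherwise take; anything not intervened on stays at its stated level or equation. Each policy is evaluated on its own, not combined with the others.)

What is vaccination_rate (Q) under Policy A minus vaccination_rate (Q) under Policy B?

Policy A (S − 21):
  S = 65 − 21 = 44
  Q = 280 + 6·44 = 544
Policy B (S − 50):
  S = 65 − 50 = 15
  Q = 280 + 6·15 = 370
Q: 544 − 370 = 174

174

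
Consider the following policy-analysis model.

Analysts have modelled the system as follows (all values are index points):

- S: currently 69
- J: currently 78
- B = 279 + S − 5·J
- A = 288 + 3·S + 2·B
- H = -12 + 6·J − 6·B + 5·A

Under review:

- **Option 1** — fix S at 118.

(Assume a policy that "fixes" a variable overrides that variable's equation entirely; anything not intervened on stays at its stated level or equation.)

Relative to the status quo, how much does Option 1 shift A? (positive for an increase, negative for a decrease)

245

Baseline:
  S = 69
  J = 78
  B = 279 + 69 − 5·78 = -42
  A = 288 + 3·69 + 2·(-42) = 411
Option 1 (S := 118):
  S = 118
  J = 78
  B = 279 + 118 − 5·78 = 7
  A = 288 + 3·118 + 2·7 = 656
Change in A: 656 − 411 = 245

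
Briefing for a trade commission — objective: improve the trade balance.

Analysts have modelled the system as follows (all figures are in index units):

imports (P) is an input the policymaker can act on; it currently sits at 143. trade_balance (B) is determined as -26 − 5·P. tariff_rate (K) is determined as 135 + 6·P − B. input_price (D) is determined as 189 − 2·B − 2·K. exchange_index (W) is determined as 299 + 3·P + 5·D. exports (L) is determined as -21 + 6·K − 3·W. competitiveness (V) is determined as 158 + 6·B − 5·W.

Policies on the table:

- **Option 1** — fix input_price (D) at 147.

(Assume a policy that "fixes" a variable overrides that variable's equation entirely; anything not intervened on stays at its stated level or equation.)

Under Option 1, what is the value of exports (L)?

Option 1 (D := 147):
  P = 143
  B = -26 − 5·143 = -741
  K = 135 + 6·143 − (-741) = 1734
  D = 147
  W = 299 + 3·143 + 5·147 = 1463
  L = -21 + 6·1734 − 3·1463 = 5994

5994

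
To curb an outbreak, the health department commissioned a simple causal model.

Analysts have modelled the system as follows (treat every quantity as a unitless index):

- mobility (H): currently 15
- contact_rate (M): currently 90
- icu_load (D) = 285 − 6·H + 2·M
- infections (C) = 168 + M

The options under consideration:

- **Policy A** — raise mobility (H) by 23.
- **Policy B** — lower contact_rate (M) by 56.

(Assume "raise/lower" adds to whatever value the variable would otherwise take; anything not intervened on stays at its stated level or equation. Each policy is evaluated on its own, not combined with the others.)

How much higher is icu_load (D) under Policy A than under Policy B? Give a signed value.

-26

Policy A (H + 23):
  H = 15 + 23 = 38
  M = 90
  D = 285 − 6·38 + 2·90 = 237
Policy B (M − 56):
  H = 15
  M = 90 − 56 = 34
  D = 285 − 6·15 + 2·34 = 263
D: 237 − 263 = -26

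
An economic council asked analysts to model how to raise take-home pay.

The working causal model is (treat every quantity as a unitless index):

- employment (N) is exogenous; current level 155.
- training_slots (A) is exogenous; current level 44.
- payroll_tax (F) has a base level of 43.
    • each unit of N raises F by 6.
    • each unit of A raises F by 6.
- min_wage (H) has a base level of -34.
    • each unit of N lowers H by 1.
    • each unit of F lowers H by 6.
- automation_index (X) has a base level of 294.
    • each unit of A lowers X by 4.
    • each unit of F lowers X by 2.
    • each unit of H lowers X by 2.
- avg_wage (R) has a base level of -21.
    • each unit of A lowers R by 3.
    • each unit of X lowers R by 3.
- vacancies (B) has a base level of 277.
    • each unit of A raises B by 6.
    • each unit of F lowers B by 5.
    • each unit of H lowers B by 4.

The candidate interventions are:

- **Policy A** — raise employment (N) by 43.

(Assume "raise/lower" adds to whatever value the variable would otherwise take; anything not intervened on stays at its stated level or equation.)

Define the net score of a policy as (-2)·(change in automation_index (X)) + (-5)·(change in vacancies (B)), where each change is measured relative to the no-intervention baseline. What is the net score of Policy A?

Baseline:
  N = 155
  A = 44
  F = 43 + 6·155 + 6·44 = 1237
  H = -34 − 155 − 6·1237 = -7611
  X = 294 − 4·44 − 2·1237 − 2·(-7611) = 12866
  B = 277 + 6·44 − 5·1237 − 4·(-7611) = 24800
Policy A (N + 43):
  N = 155 + 43 = 198
  A = 44
  F = 43 + 6·198 + 6·44 = 1495
  H = -34 − 198 − 6·1495 = -9202
  X = 294 − 4·44 − 2·1495 − 2·(-9202) = 15532
  B = 277 + 6·44 − 5·1495 − 4·(-9202) = 29874
ΔX = 15532 − 12866 = 2666; ΔB = 29874 − 24800 = 5074
Score = (-2)·2666 + (-5)·5074 = -30702

-30702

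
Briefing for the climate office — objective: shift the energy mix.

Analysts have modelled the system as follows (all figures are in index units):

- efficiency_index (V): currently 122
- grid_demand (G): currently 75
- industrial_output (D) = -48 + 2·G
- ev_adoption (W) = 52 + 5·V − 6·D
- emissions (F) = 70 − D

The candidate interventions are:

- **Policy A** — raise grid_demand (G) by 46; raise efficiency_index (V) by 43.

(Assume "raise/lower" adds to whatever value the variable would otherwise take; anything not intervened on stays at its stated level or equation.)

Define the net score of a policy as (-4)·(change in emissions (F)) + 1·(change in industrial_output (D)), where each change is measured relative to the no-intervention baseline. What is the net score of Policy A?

Baseline:
  G = 75
  D = -48 + 2·75 = 102
  F = 70 − 102 = -32
Policy A (G + 46, V + 43):
  G = 75 + 46 = 121
  D = -48 + 2·121 = 194
  F = 70 − 194 = -124
ΔF = -124 − (-32) = -92; ΔD = 194 − 102 = 92
Score = (-4)·(-92) + 1·92 = 460

460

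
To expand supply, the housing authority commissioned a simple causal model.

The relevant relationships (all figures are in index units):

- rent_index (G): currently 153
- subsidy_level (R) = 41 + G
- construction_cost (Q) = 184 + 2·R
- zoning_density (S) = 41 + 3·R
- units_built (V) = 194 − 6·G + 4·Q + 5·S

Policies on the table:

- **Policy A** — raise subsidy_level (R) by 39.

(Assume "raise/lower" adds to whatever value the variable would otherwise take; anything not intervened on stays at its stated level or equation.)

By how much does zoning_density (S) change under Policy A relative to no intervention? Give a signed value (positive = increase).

117

Baseline:
  G = 153
  R = 41 + 153 = 194
  S = 41 + 3·194 = 623
Policy A (R + 39):
  G = 153
  R = 41 + 153 (+39 from intervention) = 233
  S = 41 + 3·233 = 740
Change in S: 740 − 623 = 117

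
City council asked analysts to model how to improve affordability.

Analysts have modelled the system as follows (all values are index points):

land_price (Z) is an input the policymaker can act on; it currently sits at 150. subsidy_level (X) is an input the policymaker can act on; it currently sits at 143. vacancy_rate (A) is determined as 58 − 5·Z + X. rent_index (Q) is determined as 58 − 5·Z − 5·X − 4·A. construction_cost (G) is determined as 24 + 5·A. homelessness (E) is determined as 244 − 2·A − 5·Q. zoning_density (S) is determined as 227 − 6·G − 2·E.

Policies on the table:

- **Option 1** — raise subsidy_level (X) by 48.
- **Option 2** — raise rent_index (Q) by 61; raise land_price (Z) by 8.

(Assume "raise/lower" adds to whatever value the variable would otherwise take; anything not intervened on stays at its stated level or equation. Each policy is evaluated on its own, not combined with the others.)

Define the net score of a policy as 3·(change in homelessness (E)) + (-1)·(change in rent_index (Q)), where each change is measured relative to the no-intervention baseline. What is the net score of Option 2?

Baseline:
  Z = 150
  X = 143
  A = 58 − 5·150 + 143 = -549
  Q = 58 − 5·150 − 5·143 − 4·(-549) = 789
  E = 244 − 2·(-549) − 5·789 = -2603
Option 2 (Q + 61, Z + 8):
  Z = 150 + 8 = 158
  X = 143
  A = 58 − 5·158 + 143 = -589
  Q = 58 − 5·158 − 5·143 − 4·(-589) (+61 from intervention) = 970
  E = 244 − 2·(-589) − 5·970 = -3428
ΔE = -3428 − (-2603) = -825; ΔQ = 970 − 789 = 181
Score = 3·(-825) + (-1)·181 = -2656

-2656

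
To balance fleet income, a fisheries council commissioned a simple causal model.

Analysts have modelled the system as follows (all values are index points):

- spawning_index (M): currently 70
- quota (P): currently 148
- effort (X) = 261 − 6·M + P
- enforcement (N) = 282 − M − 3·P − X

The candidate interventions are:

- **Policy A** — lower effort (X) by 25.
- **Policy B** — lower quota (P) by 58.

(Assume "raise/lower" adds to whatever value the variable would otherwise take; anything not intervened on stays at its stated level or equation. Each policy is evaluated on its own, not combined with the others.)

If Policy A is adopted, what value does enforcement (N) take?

Policy A (X − 25):
  M = 70
  P = 148
  X = 261 − 6·70 + 148 (−25 from intervention) = -36
  N = 282 − 70 − 3·148 − (-36) = -196

-196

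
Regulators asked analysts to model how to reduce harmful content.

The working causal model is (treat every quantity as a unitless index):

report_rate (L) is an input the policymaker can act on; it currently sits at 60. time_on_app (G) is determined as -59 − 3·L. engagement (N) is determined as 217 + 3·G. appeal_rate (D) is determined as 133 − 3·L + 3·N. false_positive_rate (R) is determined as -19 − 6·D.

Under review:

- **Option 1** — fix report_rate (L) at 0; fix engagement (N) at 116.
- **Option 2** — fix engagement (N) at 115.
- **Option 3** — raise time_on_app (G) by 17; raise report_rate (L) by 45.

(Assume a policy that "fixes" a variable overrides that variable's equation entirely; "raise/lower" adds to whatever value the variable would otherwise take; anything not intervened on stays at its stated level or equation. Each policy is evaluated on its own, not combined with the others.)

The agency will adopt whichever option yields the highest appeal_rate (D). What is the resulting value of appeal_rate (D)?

Option 1 (L := 0, N := 116):
  L = 0
  G = -59 − 3·0 = -59
  N = 116
  D = 133 − 3·0 + 3·116 = 481
Option 2 (N := 115):
  L = 60
  G = -59 − 3·60 = -239
  N = 115
  D = 133 − 3·60 + 3·115 = 298
Option 3 (G + 17, L + 45):
  L = 60 + 45 = 105
  G = -59 − 3·105 (+17 from intervention) = -357
  N = 217 + 3·(-357) = -854
  D = 133 − 3·105 + 3·(-854) = -2744
Comparing — Option 1: D=481, Option 2: D=298, Option 3: D=-2744. Highest is 481 (Option 1).

481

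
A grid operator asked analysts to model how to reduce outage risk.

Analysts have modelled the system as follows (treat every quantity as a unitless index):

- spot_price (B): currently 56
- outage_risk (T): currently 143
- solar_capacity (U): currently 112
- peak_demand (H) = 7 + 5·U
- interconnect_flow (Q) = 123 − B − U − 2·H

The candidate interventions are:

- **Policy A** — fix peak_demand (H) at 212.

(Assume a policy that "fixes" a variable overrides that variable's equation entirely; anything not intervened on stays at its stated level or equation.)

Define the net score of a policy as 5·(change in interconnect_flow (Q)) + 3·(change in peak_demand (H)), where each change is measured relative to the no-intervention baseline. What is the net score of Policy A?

Baseline:
  B = 56
  U = 112
  H = 7 + 5·112 = 567
  Q = 123 − 56 − 112 − 2·567 = -1179
Policy A (H := 212):
  B = 56
  U = 112
  H = 212
  Q = 123 − 56 − 112 − 2·212 = -469
ΔQ = -469 − (-1179) = 710; ΔH = 212 − 567 = -355
Score = 5·710 + 3·(-355) = 2485

2485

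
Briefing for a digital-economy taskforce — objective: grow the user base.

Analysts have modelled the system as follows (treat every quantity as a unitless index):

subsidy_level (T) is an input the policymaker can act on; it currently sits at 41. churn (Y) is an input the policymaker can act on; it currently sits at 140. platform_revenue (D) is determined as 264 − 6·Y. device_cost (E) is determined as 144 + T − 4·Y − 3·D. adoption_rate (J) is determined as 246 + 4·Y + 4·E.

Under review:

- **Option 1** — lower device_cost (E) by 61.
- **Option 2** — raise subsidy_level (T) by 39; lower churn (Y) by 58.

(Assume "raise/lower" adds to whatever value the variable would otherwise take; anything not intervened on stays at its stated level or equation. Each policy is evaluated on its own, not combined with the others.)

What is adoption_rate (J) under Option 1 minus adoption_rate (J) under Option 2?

3080

Option 1 (E − 61):
  T = 41
  Y = 140
  D = 264 − 6·140 = -576
  E = 144 + 41 − 4·140 − 3·(-576) (−61 from intervention) = 1292
  J = 246 + 4·140 + 4·1292 = 5974
Option 2 (T + 39, Y − 58):
  T = 41 + 39 = 80
  Y = 140 − 58 = 82
  D = 264 − 6·82 = -228
  E = 144 + 80 − 4·82 − 3·(-228) = 580
  J = 246 + 4·82 + 4·580 = 2894
J: 5974 − 2894 = 3080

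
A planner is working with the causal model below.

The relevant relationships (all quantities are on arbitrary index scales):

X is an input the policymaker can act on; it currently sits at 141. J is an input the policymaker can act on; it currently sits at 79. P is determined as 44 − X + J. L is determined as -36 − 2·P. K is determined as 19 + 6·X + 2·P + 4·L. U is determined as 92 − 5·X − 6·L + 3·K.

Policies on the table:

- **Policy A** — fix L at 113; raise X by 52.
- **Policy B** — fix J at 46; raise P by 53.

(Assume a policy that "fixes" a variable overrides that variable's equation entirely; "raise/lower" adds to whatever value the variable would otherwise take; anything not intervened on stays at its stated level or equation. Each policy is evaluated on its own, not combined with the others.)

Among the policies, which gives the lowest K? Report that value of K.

Policy A (L := 113, X + 52):
  X = 141 + 52 = 193
  J = 79
  P = 44 − 193 + 79 = -70
  L = 113
  K = 19 + 6·193 + 2·(-70) + 4·113 = 1489
Policy B (J := 46, P + 53):
  X = 141
  J = 46
  P = 44 − 141 + 46 (+53 from intervention) = 2
  L = -36 − 2·2 = -40
  K = 19 + 6·141 + 2·2 + 4·(-40) = 709
Comparing — Policy A: K=1489, Policy B: K=709. Lowest is 709 (Policy B).

709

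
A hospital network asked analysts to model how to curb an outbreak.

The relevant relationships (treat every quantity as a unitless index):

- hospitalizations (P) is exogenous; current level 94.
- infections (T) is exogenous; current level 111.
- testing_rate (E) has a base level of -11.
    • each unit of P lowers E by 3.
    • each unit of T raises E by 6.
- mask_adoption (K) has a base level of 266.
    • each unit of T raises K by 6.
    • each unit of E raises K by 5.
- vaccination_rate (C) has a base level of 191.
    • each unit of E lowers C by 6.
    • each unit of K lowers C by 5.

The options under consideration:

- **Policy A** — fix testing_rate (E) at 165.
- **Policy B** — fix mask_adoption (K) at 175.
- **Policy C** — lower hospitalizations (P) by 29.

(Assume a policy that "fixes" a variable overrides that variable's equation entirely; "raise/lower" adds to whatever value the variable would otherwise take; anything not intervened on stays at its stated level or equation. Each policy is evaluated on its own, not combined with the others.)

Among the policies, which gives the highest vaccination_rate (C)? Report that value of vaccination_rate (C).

-2922

Policy A (E := 165):
  P = 94
  T = 111
  E = 165
  K = 266 + 6·111 + 5·165 = 1757
  C = 191 − 6·165 − 5·1757 = -9584
Policy B (K := 175):
  P = 94
  T = 111
  E = -11 − 3·94 + 6·111 = 373
  K = 175
  C = 191 − 6·373 − 5·175 = -2922
Policy C (P − 29):
  P = 94 − 29 = 65
  T = 111
  E = -11 − 3·65 + 6·111 = 460
  K = 266 + 6·111 + 5·460 = 3232
  C = 191 − 6·460 − 5·3232 = -18729
Comparing — Policy A: C=-9584, Policy B: C=-2922, Policy C: C=-18729. Highest is -2922 (Policy B).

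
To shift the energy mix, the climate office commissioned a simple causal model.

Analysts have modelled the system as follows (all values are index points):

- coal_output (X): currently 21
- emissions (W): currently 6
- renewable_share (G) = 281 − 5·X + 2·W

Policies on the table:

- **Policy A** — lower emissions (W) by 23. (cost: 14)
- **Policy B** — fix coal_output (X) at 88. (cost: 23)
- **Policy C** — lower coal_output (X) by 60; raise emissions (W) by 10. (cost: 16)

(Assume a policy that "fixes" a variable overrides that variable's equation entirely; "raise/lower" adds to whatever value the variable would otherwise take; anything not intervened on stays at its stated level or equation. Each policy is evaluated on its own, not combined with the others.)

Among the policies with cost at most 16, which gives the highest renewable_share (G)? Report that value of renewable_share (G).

Policy A (W − 23):
  X = 21
  W = 6 − 23 = -17
  G = 281 − 5·21 + 2·(-17) = 142
Policy C (X − 60, W + 10):
  X = 21 − 60 = -39
  W = 6 + 10 = 16
  G = 281 − 5·(-39) + 2·16 = 508
Comparing — Policy A: G=142, Policy C: G=508. Highest is 508 (Policy C).

508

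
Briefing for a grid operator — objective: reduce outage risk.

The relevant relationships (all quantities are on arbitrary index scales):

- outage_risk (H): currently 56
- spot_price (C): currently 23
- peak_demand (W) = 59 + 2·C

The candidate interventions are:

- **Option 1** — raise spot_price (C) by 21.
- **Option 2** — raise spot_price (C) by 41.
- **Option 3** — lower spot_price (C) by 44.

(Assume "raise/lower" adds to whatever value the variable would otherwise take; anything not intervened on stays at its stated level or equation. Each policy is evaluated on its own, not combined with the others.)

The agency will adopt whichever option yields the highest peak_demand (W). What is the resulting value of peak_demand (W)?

Option 1 (C + 21):
  C = 23 + 21 = 44
  W = 59 + 2·44 = 147
Option 2 (C + 41):
  C = 23 + 41 = 64
  W = 59 + 2·64 = 187
Option 3 (C − 44):
  C = 23 − 44 = -21
  W = 59 + 2·(-21) = 17
Comparing — Option 1: W=147, Option 2: W=187, Option 3: W=17. Highest is 187 (Option 2).

187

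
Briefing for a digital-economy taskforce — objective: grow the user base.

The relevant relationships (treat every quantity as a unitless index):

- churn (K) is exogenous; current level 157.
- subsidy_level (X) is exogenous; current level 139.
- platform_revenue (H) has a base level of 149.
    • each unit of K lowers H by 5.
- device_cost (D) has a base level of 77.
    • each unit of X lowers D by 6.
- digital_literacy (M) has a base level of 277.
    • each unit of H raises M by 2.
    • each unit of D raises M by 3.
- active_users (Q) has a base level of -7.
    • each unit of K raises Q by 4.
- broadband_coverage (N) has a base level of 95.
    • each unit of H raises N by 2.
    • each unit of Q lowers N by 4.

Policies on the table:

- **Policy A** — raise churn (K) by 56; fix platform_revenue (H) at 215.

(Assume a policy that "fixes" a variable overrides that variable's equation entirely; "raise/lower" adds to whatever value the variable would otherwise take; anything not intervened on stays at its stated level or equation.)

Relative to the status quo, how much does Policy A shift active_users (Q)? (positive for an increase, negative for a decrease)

224

Baseline:
  K = 157
  Q = -7 + 4·157 = 621
Policy A (K + 56, H := 215):
  K = 157 + 56 = 213
  Q = -7 + 4·213 = 845
Change in Q: 845 − 621 = 224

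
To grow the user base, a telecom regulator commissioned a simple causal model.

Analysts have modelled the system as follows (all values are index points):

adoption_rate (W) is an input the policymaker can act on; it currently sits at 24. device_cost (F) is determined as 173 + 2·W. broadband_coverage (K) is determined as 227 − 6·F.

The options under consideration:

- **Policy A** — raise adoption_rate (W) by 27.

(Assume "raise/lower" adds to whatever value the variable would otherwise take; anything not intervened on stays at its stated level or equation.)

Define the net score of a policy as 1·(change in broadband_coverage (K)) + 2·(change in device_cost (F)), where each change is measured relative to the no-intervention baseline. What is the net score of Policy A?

-216

Baseline:
  W = 24
  F = 173 + 2·24 = 221
  K = 227 − 6·221 = -1099
Policy A (W + 27):
  W = 24 + 27 = 51
  F = 173 + 2·51 = 275
  K = 227 − 6·275 = -1423
ΔK = -1423 − (-1099) = -324; ΔF = 275 − 221 = 54
Score = 1·(-324) + 2·54 = -216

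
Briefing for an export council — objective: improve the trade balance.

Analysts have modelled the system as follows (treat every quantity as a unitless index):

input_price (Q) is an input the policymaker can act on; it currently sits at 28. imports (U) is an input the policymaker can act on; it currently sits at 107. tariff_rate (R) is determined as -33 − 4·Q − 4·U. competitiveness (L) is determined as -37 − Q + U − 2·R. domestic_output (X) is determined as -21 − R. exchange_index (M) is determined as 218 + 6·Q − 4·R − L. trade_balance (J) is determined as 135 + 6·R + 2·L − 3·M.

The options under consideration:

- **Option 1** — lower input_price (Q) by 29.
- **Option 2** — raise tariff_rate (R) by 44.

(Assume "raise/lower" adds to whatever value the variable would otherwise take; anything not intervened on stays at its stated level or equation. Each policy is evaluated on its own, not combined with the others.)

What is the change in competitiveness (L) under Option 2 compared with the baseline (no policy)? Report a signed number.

Baseline:
  Q = 28
  U = 107
  R = -33 − 4·28 − 4·107 = -573
  L = -37 − 28 + 107 − 2·(-573) = 1188
Option 2 (R + 44):
  Q = 28
  U = 107
  R = -33 − 4·28 − 4·107 (+44 from intervention) = -529
  L = -37 − 28 + 107 − 2·(-529) = 1100
Change in L: 1100 − 1188 = -88

-88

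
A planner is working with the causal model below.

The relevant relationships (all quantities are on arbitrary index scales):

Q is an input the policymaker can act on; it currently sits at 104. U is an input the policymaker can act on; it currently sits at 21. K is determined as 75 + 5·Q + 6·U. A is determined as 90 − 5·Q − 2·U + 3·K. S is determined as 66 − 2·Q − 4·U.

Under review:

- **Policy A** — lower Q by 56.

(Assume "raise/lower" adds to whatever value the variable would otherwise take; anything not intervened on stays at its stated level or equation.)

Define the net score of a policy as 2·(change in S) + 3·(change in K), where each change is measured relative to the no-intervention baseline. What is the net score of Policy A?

Baseline:
  Q = 104
  U = 21
  K = 75 + 5·104 + 6·21 = 721
  S = 66 − 2·104 − 4·21 = -226
Policy A (Q − 56):
  Q = 104 − 56 = 48
  U = 21
  K = 75 + 5·48 + 6·21 = 441
  S = 66 − 2·48 − 4·21 = -114
ΔS = -114 − (-226) = 112; ΔK = 441 − 721 = -280
Score = 2·112 + 3·(-280) = -616

-616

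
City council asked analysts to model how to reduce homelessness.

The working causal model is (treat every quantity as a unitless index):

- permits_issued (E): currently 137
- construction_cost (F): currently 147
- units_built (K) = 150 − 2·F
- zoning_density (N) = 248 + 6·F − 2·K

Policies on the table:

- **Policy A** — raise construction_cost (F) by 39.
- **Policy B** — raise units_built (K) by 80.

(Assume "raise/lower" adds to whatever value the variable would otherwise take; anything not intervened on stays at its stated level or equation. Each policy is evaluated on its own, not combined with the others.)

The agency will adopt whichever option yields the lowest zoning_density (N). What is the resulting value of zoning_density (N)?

1258

Policy A (F + 39):
  F = 147 + 39 = 186
  K = 150 − 2·186 = -222
  N = 248 + 6·186 − 2·(-222) = 1808
Policy B (K + 80):
  F = 147
  K = 150 − 2·147 (+80 from intervention) = -64
  N = 248 + 6·147 − 2·(-64) = 1258
Comparing — Policy A: N=1808, Policy B: N=1258. Lowest is 1258 (Policy B).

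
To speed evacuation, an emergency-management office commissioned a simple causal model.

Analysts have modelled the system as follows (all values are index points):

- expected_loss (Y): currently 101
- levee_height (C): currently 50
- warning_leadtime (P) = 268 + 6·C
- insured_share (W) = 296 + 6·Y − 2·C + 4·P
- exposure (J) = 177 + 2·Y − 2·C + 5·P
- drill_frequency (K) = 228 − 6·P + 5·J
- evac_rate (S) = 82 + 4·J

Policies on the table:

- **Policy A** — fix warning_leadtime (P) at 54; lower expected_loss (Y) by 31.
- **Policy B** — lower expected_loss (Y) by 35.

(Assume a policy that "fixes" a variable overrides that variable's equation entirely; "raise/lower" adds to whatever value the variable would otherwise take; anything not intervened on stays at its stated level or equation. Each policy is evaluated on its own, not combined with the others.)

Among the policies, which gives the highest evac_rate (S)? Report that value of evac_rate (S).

12278

Policy A (P := 54, Y − 31):
  Y = 101 − 31 = 70
  C = 50
  P = 54
  J = 177 + 2·70 − 2·50 + 5·54 = 487
  S = 82 + 4·487 = 2030
Policy B (Y − 35):
  Y = 101 − 35 = 66
  C = 50
  P = 268 + 6·50 = 568
  J = 177 + 2·66 − 2·50 + 5·568 = 3049
  S = 82 + 4·3049 = 12278
Comparing — Policy A: S=2030, Policy B: S=12278. Highest is 12278 (Policy B).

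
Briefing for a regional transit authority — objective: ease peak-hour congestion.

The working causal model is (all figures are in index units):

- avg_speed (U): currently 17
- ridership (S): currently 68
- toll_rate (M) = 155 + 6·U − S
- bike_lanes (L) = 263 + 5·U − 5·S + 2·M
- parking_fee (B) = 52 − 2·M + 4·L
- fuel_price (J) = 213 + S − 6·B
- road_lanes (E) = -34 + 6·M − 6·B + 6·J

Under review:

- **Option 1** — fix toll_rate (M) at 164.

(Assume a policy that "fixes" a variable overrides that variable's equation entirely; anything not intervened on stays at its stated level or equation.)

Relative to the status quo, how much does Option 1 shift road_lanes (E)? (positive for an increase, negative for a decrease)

Baseline:
  U = 17
  S = 68
  M = 155 + 6·17 − 68 = 189
  L = 263 + 5·17 − 5·68 + 2·189 = 386
  B = 52 − 2·189 + 4·386 = 1218
  J = 213 + 68 − 6·1218 = -7027
  E = -34 + 6·189 − 6·1218 + 6·(-7027) = -48370
Option 1 (M := 164):
  U = 17
  S = 68
  M = 164
  L = 263 + 5·17 − 5·68 + 2·164 = 336
  B = 52 − 2·164 + 4·336 = 1068
  J = 213 + 68 − 6·1068 = -6127
  E = -34 + 6·164 − 6·1068 + 6·(-6127) = -42220
Change in E: -42220 − (-48370) = 6150

6150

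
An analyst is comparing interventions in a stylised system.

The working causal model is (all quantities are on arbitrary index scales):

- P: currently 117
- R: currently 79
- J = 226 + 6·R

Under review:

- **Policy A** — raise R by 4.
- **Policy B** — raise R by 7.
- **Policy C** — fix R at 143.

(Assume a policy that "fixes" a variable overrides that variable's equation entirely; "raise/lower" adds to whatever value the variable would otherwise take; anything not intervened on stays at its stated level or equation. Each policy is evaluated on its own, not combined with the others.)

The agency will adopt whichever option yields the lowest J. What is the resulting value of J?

724

Policy A (R + 4):
  R = 79 + 4 = 83
  J = 226 + 6·83 = 724
Policy B (R + 7):
  R = 79 + 7 = 86
  J = 226 + 6·86 = 742
Policy C (R := 143):
  R = 143
  J = 226 + 6·143 = 1084
Comparing — Policy A: J=724, Policy B: J=742, Policy C: J=1084. Lowest is 724 (Policy A).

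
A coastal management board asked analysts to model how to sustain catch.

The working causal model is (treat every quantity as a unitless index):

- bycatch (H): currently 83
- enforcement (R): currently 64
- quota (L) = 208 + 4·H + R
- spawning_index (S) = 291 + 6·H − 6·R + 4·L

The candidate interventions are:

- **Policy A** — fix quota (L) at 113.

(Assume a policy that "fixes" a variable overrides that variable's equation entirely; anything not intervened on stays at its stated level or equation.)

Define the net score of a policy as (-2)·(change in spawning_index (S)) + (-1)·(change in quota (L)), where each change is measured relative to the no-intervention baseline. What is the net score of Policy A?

Baseline:
  H = 83
  R = 64
  L = 208 + 4·83 + 64 = 604
  S = 291 + 6·83 − 6·64 + 4·604 = 2821
Policy A (L := 113):
  H = 83
  R = 64
  L = 113
  S = 291 + 6·83 − 6·64 + 4·113 = 857
ΔS = 857 − 2821 = -1964; ΔL = 113 − 604 = -491
Score = (-2)·(-1964) + (-1)·(-491) = 4419

4419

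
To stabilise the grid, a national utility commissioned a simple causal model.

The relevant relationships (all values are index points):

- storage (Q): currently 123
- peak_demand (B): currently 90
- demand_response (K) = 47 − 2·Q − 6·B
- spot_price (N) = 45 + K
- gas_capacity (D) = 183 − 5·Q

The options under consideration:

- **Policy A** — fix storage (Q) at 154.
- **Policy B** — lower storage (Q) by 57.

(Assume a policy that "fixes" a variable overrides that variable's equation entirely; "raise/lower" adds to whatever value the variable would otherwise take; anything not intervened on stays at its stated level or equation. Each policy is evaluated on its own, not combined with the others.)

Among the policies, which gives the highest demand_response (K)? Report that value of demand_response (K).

-625

Policy A (Q := 154):
  Q = 154
  B = 90
  K = 47 − 2·154 − 6·90 = -801
Policy B (Q − 57):
  Q = 123 − 57 = 66
  B = 90
  K = 47 − 2·66 − 6·90 = -625
Comparing — Policy A: K=-801, Policy B: K=-625. Highest is -625 (Policy B).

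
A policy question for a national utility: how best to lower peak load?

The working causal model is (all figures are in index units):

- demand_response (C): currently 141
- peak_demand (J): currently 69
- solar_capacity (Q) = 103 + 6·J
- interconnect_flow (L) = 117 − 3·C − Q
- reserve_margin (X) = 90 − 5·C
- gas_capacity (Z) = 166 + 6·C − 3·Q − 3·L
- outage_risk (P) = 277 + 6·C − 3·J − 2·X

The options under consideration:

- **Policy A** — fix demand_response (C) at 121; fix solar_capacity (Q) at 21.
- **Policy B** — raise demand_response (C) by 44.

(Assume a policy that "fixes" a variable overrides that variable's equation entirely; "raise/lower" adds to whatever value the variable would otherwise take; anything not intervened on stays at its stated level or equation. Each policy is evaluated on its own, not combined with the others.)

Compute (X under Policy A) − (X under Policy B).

Policy A (C := 121, Q := 21):
  C = 121
  X = 90 − 5·121 = -515
Policy B (C + 44):
  C = 141 + 44 = 185
  X = 90 − 5·185 = -835
X: -515 − (-835) = 320

320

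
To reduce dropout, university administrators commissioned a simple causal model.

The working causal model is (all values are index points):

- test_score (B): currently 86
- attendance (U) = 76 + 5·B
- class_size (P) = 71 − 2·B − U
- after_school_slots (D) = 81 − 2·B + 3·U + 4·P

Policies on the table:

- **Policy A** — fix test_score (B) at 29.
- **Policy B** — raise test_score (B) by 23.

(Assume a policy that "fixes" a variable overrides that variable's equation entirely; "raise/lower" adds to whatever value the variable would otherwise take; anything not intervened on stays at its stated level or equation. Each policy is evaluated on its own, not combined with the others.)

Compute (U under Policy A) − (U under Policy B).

Policy A (B := 29):
  B = 29
  U = 76 + 5·29 = 221
Policy B (B + 23):
  B = 86 + 23 = 109
  U = 76 + 5·109 = 621
U: 221 − 621 = -400

-400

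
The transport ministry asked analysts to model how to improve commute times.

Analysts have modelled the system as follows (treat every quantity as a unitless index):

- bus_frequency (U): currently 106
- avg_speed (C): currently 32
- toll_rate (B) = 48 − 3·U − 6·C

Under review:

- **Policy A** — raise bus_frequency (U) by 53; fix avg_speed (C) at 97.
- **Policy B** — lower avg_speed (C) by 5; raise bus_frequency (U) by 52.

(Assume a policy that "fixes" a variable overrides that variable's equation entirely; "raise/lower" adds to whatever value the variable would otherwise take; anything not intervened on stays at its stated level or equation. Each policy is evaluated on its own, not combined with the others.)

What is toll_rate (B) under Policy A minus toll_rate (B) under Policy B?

Policy A (U + 53, C := 97):
  U = 106 + 53 = 159
  C = 97
  B = 48 − 3·159 − 6·97 = -1011
Policy B (C − 5, U + 52):
  U = 106 + 52 = 158
  C = 32 − 5 = 27
  B = 48 − 3·158 − 6·27 = -588
B: -1011 − (-588) = -423

-423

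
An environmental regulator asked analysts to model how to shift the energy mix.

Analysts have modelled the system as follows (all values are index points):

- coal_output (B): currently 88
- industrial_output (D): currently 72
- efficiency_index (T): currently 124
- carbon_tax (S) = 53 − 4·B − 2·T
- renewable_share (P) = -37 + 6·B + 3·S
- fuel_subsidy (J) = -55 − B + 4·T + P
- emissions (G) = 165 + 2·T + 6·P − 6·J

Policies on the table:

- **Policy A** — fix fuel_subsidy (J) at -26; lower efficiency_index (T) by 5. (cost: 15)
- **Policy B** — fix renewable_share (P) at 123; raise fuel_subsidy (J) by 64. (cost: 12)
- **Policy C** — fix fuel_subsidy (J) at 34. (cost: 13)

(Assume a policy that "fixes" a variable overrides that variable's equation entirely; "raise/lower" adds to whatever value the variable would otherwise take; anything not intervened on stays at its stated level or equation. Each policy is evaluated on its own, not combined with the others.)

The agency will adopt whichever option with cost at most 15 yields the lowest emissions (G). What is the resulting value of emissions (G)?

-6691

Policy A (J := -26, T − 5):
  B = 88
  T = 124 − 5 = 119
  S = 53 − 4·88 − 2·119 = -537
  P = -37 + 6·88 + 3·(-537) = -1120
  J = -26
  G = 165 + 2·119 + 6·(-1120) − 6·(-26) = -6161
Policy B (P := 123, J + 64):
  B = 88
  T = 124
  S = 53 − 4·88 − 2·124 = -547
  P = 123
  J = -55 − 88 + 4·124 + 123 (+64 from intervention) = 540
  G = 165 + 2·124 + 6·123 − 6·540 = -2089
Policy C (J := 34):
  B = 88
  T = 124
  S = 53 − 4·88 − 2·124 = -547
  P = -37 + 6·88 + 3·(-547) = -1150
  J = 34
  G = 165 + 2·124 + 6·(-1150) − 6·34 = -6691
Comparing — Policy A: G=-6161, Policy B: G=-2089, Policy C: G=-6691. Lowest is -6691 (Policy C).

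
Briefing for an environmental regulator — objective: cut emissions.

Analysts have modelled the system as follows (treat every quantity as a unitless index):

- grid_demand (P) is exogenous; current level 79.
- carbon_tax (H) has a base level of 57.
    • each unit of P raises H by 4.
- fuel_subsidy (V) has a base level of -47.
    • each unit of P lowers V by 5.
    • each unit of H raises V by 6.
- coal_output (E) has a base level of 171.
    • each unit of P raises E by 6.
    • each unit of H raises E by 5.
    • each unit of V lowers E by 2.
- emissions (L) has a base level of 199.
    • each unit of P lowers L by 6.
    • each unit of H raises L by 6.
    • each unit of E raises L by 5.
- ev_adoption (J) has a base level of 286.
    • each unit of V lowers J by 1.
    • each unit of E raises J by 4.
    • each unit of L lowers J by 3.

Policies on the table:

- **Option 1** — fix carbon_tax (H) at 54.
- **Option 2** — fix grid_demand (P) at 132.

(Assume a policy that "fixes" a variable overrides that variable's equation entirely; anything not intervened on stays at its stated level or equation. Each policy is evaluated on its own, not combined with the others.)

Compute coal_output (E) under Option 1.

Option 1 (H := 54):
  P = 79
  H = 54
  V = -47 − 5·79 + 6·54 = -118
  E = 171 + 6·79 + 5·54 − 2·(-118) = 1151

1151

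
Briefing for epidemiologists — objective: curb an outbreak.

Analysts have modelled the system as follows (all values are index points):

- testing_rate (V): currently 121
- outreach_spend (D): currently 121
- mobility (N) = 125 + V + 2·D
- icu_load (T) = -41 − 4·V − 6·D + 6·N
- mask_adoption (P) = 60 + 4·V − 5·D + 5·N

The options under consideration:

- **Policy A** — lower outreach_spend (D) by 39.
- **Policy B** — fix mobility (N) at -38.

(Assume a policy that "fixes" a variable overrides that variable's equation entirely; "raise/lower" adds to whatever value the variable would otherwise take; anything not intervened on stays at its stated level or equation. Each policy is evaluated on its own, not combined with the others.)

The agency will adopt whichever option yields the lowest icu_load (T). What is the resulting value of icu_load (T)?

-1479

Policy A (D − 39):
  V = 121
  D = 121 − 39 = 82
  N = 125 + 121 + 2·82 = 410
  T = -41 − 4·121 − 6·82 + 6·410 = 1443
Policy B (N := -38):
  V = 121
  D = 121
  N = -38
  T = -41 − 4·121 − 6·121 + 6·(-38) = -1479
Comparing — Policy A: T=1443, Policy B: T=-1479. Lowest is -1479 (Policy B).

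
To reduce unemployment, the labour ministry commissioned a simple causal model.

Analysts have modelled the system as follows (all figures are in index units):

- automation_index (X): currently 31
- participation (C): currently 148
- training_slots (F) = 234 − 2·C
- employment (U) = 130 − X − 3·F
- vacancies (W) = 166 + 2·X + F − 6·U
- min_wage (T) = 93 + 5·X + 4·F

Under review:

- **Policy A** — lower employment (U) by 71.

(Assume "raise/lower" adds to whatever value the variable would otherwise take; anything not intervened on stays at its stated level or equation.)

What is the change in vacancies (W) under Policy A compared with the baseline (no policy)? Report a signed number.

426

Baseline:
  X = 31
  C = 148
  F = 234 − 2·148 = -62
  U = 130 − 31 − 3·(-62) = 285
  W = 166 + 2·31 + (-62) − 6·285 = -1544
Policy A (U − 71):
  X = 31
  C = 148
  F = 234 − 2·148 = -62
  U = 130 − 31 − 3·(-62) (−71 from intervention) = 214
  W = 166 + 2·31 + (-62) − 6·214 = -1118
Change in W: -1118 − (-1544) = 426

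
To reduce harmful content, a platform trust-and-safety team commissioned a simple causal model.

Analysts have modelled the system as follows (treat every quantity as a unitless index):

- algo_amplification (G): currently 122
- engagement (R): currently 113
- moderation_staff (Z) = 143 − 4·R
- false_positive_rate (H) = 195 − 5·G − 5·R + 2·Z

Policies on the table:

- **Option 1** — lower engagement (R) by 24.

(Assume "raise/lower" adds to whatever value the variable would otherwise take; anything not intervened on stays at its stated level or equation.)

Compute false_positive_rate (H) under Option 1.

-1286

Option 1 (R − 24):
  G = 122
  R = 113 − 24 = 89
  Z = 143 − 4·89 = -213
  H = 195 − 5·122 − 5·89 + 2·(-213) = -1286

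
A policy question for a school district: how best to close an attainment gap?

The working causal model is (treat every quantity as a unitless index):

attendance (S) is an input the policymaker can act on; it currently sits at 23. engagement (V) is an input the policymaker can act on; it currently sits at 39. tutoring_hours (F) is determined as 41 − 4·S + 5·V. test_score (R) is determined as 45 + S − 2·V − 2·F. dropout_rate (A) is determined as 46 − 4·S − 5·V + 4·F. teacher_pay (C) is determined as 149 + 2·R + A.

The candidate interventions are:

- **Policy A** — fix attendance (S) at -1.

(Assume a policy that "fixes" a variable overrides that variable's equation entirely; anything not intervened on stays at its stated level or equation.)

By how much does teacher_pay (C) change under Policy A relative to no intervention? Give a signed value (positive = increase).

48

Baseline:
  S = 23
  V = 39
  F = 41 − 4·23 + 5·39 = 144
  R = 45 + 23 − 2·39 − 2·144 = -298
  A = 46 − 4·23 − 5·39 + 4·144 = 335
  C = 149 + 2·(-298) + 335 = -112
Policy A (S := -1):
  S = -1
  V = 39
  F = 41 − 4·(-1) + 5·39 = 240
  R = 45 + (-1) − 2·39 − 2·240 = -514
  A = 46 − 4·(-1) − 5·39 + 4·240 = 815
  C = 149 + 2·(-514) + 815 = -64
Change in C: -64 − (-112) = 48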